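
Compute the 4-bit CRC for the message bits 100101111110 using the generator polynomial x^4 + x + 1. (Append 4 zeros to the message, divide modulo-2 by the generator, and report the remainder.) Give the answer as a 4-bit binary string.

Append 4 zeros: 1001011111100000. Divide by 10011 (XOR where the leading bit is 1):
  pos 0: 10010 XOR 10011 = 00001
  pos 4: 11111 XOR 10011 = 01100
  pos 5: 11001 XOR 10011 = 01010
  pos 6: 10101 XOR 10011 = 00110
  pos 8: 11000 XOR 10011 = 01011
  pos 9: 10110 XOR 10011 = 00101
  pos 11: 10100 XOR 10011 = 00111
Remainder (last 4 bits) = 0111. This is the CRC / FCS.

0111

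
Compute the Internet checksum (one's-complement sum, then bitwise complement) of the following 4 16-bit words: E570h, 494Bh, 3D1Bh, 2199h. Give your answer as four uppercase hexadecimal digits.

One's-complement addition (fold any carry out of bit 15 back into bit 0):
  0xE570 + 0x494B = 0x12EBB → wrap carry → 0x2EBC
  0x2EBC + 0x3D1B = 0x06BD7
  0x6BD7 + 0x2199 = 0x08D70
One's-complement sum = 0x8D70.
Checksum = ~0x8D70 & 0xFFFF = 0x728F.

728F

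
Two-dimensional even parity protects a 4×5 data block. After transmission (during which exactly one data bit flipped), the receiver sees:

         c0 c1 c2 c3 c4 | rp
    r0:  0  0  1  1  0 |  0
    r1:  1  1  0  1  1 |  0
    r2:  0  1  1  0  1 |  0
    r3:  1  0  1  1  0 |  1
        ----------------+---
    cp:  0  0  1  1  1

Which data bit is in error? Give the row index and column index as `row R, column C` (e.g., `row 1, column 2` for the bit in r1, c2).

row 2, column 4

Recompute each row's even parity and compare to rp:
  r0: data parity 0, sent rp 0 → ok
  r1: data parity 0, sent rp 0 → ok
  r2: data parity 1, sent rp 0 → mismatch
  r3: data parity 1, sent rp 1 → ok
Recompute each column's even parity and compare to cp:
  c0: data parity 0, sent cp 0 → ok
  c1: data parity 0, sent cp 0 → ok
  c2: data parity 1, sent cp 1 → ok
  c3: data parity 1, sent cp 1 → ok
  c4: data parity 0, sent cp 1 → mismatch
Exactly one row (r2) and one column (c4) fail → the flipped bit is at their intersection.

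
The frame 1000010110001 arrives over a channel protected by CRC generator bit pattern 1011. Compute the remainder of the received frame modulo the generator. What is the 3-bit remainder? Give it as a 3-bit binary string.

110

Modulo-2 division of 1000010110001 by 1011:
  pos 0: 1000 XOR 1011 = 0011
  pos 2: 1101 XOR 1011 = 0110
  pos 3: 1100 XOR 1011 = 0111
  pos 4: 1111 XOR 1011 = 0100
  pos 5: 1001 XOR 1011 = 0010
  pos 7: 1000 XOR 1011 = 0011
  pos 9: 1101 XOR 1011 = 0110
Remainder = 110 (nonzero — an error is detected).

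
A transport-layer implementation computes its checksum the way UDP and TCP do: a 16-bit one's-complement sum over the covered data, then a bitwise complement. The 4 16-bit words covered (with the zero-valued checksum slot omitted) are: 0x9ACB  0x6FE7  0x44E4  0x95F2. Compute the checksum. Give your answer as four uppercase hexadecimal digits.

One's-complement addition (fold any carry out of bit 15 back into bit 0):
  0x9ACB + 0x6FE7 = 0x10AB2 → wrap carry → 0x0AB3
  0x0AB3 + 0x44E4 = 0x04F97
  0x4F97 + 0x95F2 = 0x0E589
One's-complement sum = 0xE589.
Checksum = ~0xE589 & 0xFFFF = 0x1A76.

1A76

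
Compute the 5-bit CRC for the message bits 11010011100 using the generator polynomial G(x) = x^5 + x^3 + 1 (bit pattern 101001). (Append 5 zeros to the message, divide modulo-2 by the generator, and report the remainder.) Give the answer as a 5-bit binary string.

Append 5 zeros: 1101001110000000. Divide by 101001 (XOR where the leading bit is 1):
  pos 0: 110100 XOR 101001 = 011101
  pos 1: 111011 XOR 101001 = 010010
  pos 2: 100101 XOR 101001 = 001100
  pos 4: 110010 XOR 101001 = 011011
  pos 5: 110110 XOR 101001 = 011111
  pos 6: 111110 XOR 101001 = 010111
  pos 7: 101110 XOR 101001 = 000111
  pos 10: 111000 XOR 101001 = 010001
Remainder (last 5 bits) = 10001. This is the CRC / FCS.

10001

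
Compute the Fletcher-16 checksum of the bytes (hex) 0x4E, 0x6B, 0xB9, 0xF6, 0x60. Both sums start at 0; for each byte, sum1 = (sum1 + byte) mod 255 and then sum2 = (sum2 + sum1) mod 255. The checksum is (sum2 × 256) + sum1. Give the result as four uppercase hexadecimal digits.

Running sums (mod 255):
  after byte 0 (0x4E): sum1=78, sum2=78
  after byte 1 (0x6B): sum1=185, sum2=8
  after byte 2 (0xB9): sum1=115, sum2=123
  after byte 3 (0xF6): sum1=106, sum2=229
  after byte 4 (0x60): sum1=202, sum2=176
Checksum = sum2·256 + sum1 = 176·256 + 202 = 45258 = 0xB0CA.

B0CA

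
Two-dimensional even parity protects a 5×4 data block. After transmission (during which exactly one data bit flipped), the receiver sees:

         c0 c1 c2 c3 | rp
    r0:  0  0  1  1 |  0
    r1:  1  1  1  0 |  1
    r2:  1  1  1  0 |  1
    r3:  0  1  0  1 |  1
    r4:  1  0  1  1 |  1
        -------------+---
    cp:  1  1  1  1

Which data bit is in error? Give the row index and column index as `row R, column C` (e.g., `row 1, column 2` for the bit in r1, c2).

Recompute each row's even parity and compare to rp:
  r0: data parity 0, sent rp 0 → ok
  r1: data parity 1, sent rp 1 → ok
  r2: data parity 1, sent rp 1 → ok
  r3: data parity 0, sent rp 1 → mismatch
  r4: data parity 1, sent rp 1 → ok
Recompute each column's even parity and compare to cp:
  c0: data parity 1, sent cp 1 → ok
  c1: data parity 1, sent cp 1 → ok
  c2: data parity 0, sent cp 1 → mismatch
  c3: data parity 1, sent cp 1 → ok
Exactly one row (r3) and one column (c2) fail → the flipped bit is at their intersection.

row 3, column 2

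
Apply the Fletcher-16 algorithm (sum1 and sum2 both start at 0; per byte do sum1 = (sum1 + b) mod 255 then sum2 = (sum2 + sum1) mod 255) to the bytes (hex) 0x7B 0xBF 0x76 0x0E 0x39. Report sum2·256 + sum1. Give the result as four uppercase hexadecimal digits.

Running sums (mod 255):
  after byte 0 (0x7B): sum1=123, sum2=123
  after byte 1 (0xBF): sum1=59, sum2=182
  after byte 2 (0x76): sum1=177, sum2=104
  after byte 3 (0x0E): sum1=191, sum2=40
  after byte 4 (0x39): sum1=248, sum2=33
Checksum = sum2·256 + sum1 = 33·256 + 248 = 8696 = 0x21F8.

21F8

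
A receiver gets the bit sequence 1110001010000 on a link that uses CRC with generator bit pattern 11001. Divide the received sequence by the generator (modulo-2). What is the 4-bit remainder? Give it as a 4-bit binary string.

0010

Modulo-2 division of 1110001010000 by 11001:
  pos 0: 11100 XOR 11001 = 00101
  pos 2: 10101 XOR 11001 = 01100
  pos 3: 11000 XOR 11001 = 00001
  pos 7: 11000 XOR 11001 = 00001
Remainder = 0010 (nonzero — an error is detected).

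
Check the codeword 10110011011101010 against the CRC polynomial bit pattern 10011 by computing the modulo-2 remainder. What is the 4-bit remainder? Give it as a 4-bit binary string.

Modulo-2 division of 10110011011101010 by 10011:
  pos 0: 10110 XOR 10011 = 00101
  pos 2: 10101 XOR 10011 = 00110
  pos 4: 11010 XOR 10011 = 01001
  pos 5: 10011 XOR 10011 = 00000
  pos 10: 11010 XOR 10011 = 01001
  pos 11: 10011 XOR 10011 = 00000
Remainder = 0000 (zero — the frame passes the CRC check).

0000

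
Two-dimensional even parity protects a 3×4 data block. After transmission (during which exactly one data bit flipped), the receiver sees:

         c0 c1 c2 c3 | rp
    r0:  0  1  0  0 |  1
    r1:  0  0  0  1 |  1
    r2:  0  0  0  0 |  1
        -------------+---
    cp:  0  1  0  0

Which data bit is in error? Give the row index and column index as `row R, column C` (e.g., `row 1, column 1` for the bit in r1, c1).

Recompute each row's even parity and compare to rp:
  r0: data parity 1, sent rp 1 → ok
  r1: data parity 1, sent rp 1 → ok
  r2: data parity 0, sent rp 1 → mismatch
Recompute each column's even parity and compare to cp:
  c0: data parity 0, sent cp 0 → ok
  c1: data parity 1, sent cp 1 → ok
  c2: data parity 0, sent cp 0 → ok
  c3: data parity 1, sent cp 0 → mismatch
Exactly one row (r2) and one column (c3) fail → the flipped bit is at their intersection.

row 2, column 3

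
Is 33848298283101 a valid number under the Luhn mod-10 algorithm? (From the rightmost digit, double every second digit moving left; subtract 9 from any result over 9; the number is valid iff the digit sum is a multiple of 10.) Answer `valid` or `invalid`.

From the right, keep odd positions and double even positions (subtract 9 from any doubled value over 9):
  doubled (positions 2,4,...): 0 6 4 9 7 7 6 → sum 39
  kept (positions 1,3,...): 1 1 8 8 2 4 3 → sum 27
Total = 66.
66 mod 10 = 6, so the number is invalid.

invalid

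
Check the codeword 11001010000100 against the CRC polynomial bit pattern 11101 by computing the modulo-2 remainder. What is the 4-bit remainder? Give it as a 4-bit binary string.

Modulo-2 division of 11001010000100 by 11101:
  pos 0: 11001 XOR 11101 = 00100
  pos 2: 10001 XOR 11101 = 01100
  pos 3: 11000 XOR 11101 = 00101
  pos 5: 10100 XOR 11101 = 01001
  pos 6: 10010 XOR 11101 = 01111
  pos 7: 11111 XOR 11101 = 00010
Remainder = 1000 (nonzero — an error is detected).

1000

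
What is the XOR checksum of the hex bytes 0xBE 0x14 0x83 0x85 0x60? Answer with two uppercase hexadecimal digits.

CC

XOR the bytes together:
  start with 0xBE
  0xBE ⊕ 0x14 = 0xAA
  0xAA ⊕ 0x83 = 0x29
  0x29 ⊕ 0x85 = 0xAC
  0xAC ⊕ 0x60 = 0xCC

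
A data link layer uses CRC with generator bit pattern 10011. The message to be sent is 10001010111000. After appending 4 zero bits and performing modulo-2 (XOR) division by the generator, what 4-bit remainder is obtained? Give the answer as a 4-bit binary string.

0011

Append 4 zeros: 100010101110000000. Divide by 10011 (XOR where the leading bit is 1):
  pos 0: 10001 XOR 10011 = 00010
  pos 3: 10010 XOR 10011 = 00001
  pos 7: 11110 XOR 10011 = 01101
  pos 8: 11010 XOR 10011 = 01001
  pos 9: 10010 XOR 10011 = 00001
  pos 13: 10000 XOR 10011 = 00011
Remainder (last 4 bits) = 0011. This is the CRC / FCS.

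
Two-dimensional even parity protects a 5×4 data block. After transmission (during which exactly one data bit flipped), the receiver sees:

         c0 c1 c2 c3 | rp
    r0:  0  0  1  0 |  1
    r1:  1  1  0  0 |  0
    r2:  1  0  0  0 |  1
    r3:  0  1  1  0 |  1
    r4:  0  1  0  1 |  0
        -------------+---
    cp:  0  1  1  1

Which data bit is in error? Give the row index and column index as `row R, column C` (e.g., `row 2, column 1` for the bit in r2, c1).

row 3, column 2

Recompute each row's even parity and compare to rp:
  r0: data parity 1, sent rp 1 → ok
  r1: data parity 0, sent rp 0 → ok
  r2: data parity 1, sent rp 1 → ok
  r3: data parity 0, sent rp 1 → mismatch
  r4: data parity 0, sent rp 0 → ok
Recompute each column's even parity and compare to cp:
  c0: data parity 0, sent cp 0 → ok
  c1: data parity 1, sent cp 1 → ok
  c2: data parity 0, sent cp 1 → mismatch
  c3: data parity 1, sent cp 1 → ok
Exactly one row (r3) and one column (c2) fail → the flipped bit is at their intersection.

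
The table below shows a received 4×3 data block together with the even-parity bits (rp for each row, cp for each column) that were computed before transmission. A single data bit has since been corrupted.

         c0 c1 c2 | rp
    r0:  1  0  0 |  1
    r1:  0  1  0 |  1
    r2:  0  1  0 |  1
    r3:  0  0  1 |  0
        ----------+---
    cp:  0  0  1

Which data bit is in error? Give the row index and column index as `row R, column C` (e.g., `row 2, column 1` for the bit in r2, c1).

row 3, column 0

Recompute each row's even parity and compare to rp:
  r0: data parity 1, sent rp 1 → ok
  r1: data parity 1, sent rp 1 → ok
  r2: data parity 1, sent rp 1 → ok
  r3: data parity 1, sent rp 0 → mismatch
Recompute each column's even parity and compare to cp:
  c0: data parity 1, sent cp 0 → mismatch
  c1: data parity 0, sent cp 0 → ok
  c2: data parity 1, sent cp 1 → ok
Exactly one row (r3) and one column (c0) fail → the flipped bit is at their intersection.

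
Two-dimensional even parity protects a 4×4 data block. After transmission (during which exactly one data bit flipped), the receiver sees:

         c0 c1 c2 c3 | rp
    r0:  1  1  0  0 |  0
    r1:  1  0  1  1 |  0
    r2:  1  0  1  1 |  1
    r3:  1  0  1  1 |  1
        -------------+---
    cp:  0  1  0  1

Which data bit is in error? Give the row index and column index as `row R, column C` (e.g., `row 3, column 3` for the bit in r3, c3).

Recompute each row's even parity and compare to rp:
  r0: data parity 0, sent rp 0 → ok
  r1: data parity 1, sent rp 0 → mismatch
  r2: data parity 1, sent rp 1 → ok
  r3: data parity 1, sent rp 1 → ok
Recompute each column's even parity and compare to cp:
  c0: data parity 0, sent cp 0 → ok
  c1: data parity 1, sent cp 1 → ok
  c2: data parity 1, sent cp 0 → mismatch
  c3: data parity 1, sent cp 1 → ok
Exactly one row (r1) and one column (c2) fail → the flipped bit is at their intersection.

row 1, column 2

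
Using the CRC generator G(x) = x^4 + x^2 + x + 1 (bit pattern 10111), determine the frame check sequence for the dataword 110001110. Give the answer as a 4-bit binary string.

Append 4 zeros: 1100011100000. Divide by 10111 (XOR where the leading bit is 1):
  pos 0: 11000 XOR 10111 = 01111
  pos 1: 11111 XOR 10111 = 01000
  pos 2: 10001 XOR 10111 = 00110
  pos 4: 11010 XOR 10111 = 01101
  pos 5: 11010 XOR 10111 = 01101
  pos 6: 11010 XOR 10111 = 01101
  pos 7: 11010 XOR 10111 = 01101
  pos 8: 11010 XOR 10111 = 01101
Remainder (last 4 bits) = 1101. This is the CRC / FCS.

1101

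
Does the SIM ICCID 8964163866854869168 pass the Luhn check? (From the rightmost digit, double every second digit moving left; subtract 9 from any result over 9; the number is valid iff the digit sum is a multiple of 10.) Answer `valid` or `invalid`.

From the right, keep odd positions and double even positions (subtract 9 from any doubled value over 9):
  doubled (positions 2,4,...): 3 9 7 1 3 7 3 8 9 → sum 50
  kept (positions 1,3,...): 8 1 6 4 8 6 3 1 6 8 → sum 51
Total = 101.
101 mod 10 = 1, so the number is invalid.

invalid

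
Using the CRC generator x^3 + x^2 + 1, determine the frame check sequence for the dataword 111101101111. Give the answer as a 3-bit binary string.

Append 3 zeros: 111101101111000. Divide by 1101 (XOR where the leading bit is 1):
  pos 0: 1111 XOR 1101 = 0010
  pos 2: 1001 XOR 1101 = 0100
  pos 3: 1001 XOR 1101 = 0100
  pos 4: 1000 XOR 1101 = 0101
  pos 5: 1011 XOR 1101 = 0110
  pos 6: 1101 XOR 1101 = 0000
  pos 10: 1100 XOR 1101 = 0001
Remainder (last 3 bits) = 010. This is the CRC / FCS.

010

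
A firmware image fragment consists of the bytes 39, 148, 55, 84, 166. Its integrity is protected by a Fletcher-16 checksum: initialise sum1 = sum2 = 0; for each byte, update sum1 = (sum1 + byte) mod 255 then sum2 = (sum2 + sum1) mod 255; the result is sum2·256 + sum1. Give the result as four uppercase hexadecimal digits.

0BED

Running sums (mod 255):
  after byte 0 (39): sum1=39, sum2=39
  after byte 1 (148): sum1=187, sum2=226
  after byte 2 (55): sum1=242, sum2=213
  after byte 3 (84): sum1=71, sum2=29
  after byte 4 (166): sum1=237, sum2=11
Checksum = sum2·256 + sum1 = 11·256 + 237 = 3053 = 0x0BED.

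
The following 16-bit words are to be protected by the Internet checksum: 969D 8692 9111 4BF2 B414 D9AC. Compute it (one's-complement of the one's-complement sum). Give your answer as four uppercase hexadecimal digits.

One's-complement addition (fold any carry out of bit 15 back into bit 0):
  0x969D + 0x8692 = 0x11D2F → wrap carry → 0x1D30
  0x1D30 + 0x9111 = 0x0AE41
  0xAE41 + 0x4BF2 = 0x0FA33
  0xFA33 + 0xB414 = 0x1AE47 → wrap carry → 0xAE48
  0xAE48 + 0xD9AC = 0x187F4 → wrap carry → 0x87F5
One's-complement sum = 0x87F5.
Checksum = ~0x87F5 & 0xFFFF = 0x780A.

780A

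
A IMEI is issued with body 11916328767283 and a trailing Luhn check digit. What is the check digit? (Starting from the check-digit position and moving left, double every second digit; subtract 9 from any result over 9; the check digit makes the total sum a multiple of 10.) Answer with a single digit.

Partial digits right→left: 3 8 2 7 6 7 8 2 3 6 1 9 1 1
Double every second digit counting from the check-digit position (so the 1st, 3rd, 5th, ... of the partial from the right).
  doubled (with −9 where >9): 6 4 3 7 6 2 2 → sum 30
  kept as-is: 8 7 7 2 6 9 1 → sum 40
Total = 30 + 40 = 70.
Check digit = (10 − (70 mod 10)) mod 10 = 0.

0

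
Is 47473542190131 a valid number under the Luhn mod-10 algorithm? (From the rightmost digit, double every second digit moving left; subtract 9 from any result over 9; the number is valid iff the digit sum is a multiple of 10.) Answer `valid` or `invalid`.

valid

From the right, keep odd positions and double even positions (subtract 9 from any doubled value over 9):
  doubled (positions 2,4,...): 6 0 2 8 6 8 8 → sum 38
  kept (positions 1,3,...): 1 1 9 2 5 7 7 → sum 32
Total = 70.
70 mod 10 = 0, so the number is valid.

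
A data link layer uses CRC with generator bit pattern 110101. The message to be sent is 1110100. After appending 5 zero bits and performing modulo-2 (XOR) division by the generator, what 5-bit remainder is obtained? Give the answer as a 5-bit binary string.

Append 5 zeros: 111010000000. Divide by 110101 (XOR where the leading bit is 1):
  pos 0: 111010 XOR 110101 = 001111
  pos 2: 111100 XOR 110101 = 001001
  pos 4: 100100 XOR 110101 = 010001
  pos 5: 100010 XOR 110101 = 010111
  pos 6: 101110 XOR 110101 = 011011
Remainder (last 5 bits) = 11011. This is the CRC / FCS.

11011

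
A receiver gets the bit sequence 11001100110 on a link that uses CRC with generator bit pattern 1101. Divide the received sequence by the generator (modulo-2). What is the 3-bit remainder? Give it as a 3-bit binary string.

010

Modulo-2 division of 11001100110 by 1101:
  pos 0: 1100 XOR 1101 = 0001
  pos 3: 1110 XOR 1101 = 0011
  pos 5: 1101 XOR 1101 = 0000
Remainder = 010 (nonzero — an error is detected).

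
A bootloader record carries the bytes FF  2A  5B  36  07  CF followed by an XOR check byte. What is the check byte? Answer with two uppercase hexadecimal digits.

70

XOR the bytes together:
  start with 0xFF
  0xFF ⊕ 0x2A = 0xD5
  0xD5 ⊕ 0x5B = 0x8E
  0x8E ⊕ 0x36 = 0xB8
  0xB8 ⊕ 0x07 = 0xBF
  0xBF ⊕ 0xCF = 0x70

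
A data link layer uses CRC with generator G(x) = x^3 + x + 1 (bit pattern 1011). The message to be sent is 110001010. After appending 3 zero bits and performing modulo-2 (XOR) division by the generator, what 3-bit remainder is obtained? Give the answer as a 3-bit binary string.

110

Append 3 zeros: 110001010000. Divide by 1011 (XOR where the leading bit is 1):
  pos 0: 1100 XOR 1011 = 0111
  pos 1: 1110 XOR 1011 = 0101
  pos 2: 1011 XOR 1011 = 0000
  pos 7: 1000 XOR 1011 = 0011
Remainder (last 3 bits) = 110. This is the CRC / FCS.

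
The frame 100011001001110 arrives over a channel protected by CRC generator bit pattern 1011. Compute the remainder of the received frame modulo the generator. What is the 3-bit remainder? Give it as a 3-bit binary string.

Modulo-2 division of 100011001001110 by 1011:
  pos 0: 1000 XOR 1011 = 0011
  pos 2: 1111 XOR 1011 = 0100
  pos 3: 1000 XOR 1011 = 0011
  pos 5: 1101 XOR 1011 = 0110
  pos 6: 1100 XOR 1011 = 0111
  pos 7: 1110 XOR 1011 = 0101
  pos 8: 1011 XOR 1011 = 0000
Remainder = 110 (nonzero — an error is detected).

110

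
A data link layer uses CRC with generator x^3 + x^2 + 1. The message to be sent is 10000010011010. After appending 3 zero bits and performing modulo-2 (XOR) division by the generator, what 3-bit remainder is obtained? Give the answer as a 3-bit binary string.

Append 3 zeros: 10000010011010000. Divide by 1101 (XOR where the leading bit is 1):
  pos 0: 1000 XOR 1101 = 0101
  pos 1: 1010 XOR 1101 = 0111
  pos 2: 1110 XOR 1101 = 0011
  pos 4: 1110 XOR 1101 = 0011
  pos 6: 1101 XOR 1101 = 0000
  pos 10: 1010 XOR 1101 = 0111
  pos 11: 1110 XOR 1101 = 0011
  pos 13: 1100 XOR 1101 = 0001
Remainder (last 3 bits) = 001. This is the CRC / FCS.

001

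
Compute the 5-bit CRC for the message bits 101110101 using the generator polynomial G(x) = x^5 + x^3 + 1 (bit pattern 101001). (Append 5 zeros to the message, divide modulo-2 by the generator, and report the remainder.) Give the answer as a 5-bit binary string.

10000

Append 5 zeros: 10111010100000. Divide by 101001 (XOR where the leading bit is 1):
  pos 0: 101110 XOR 101001 = 000111
  pos 3: 111101 XOR 101001 = 010100
  pos 4: 101000 XOR 101001 = 000001
Remainder (last 5 bits) = 10000. This is the CRC / FCS.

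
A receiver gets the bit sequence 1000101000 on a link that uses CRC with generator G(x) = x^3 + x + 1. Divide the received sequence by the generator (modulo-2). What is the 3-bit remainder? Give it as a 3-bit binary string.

Modulo-2 division of 1000101000 by 1011:
  pos 0: 1000 XOR 1011 = 0011
  pos 2: 1110 XOR 1011 = 0101
  pos 3: 1011 XOR 1011 = 0000
Remainder = 000 (zero — the frame passes the CRC check).

000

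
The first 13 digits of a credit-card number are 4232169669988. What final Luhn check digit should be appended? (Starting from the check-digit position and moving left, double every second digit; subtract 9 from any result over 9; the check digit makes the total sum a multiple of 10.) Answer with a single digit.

3

Partial digits right→left: 8 8 9 9 6 6 9 6 1 2 3 2 4
Double every second digit counting from the check-digit position (so the 1st, 3rd, 5th, ... of the partial from the right).
  doubled (with −9 where >9): 7 9 3 9 2 6 8 → sum 44
  kept as-is: 8 9 6 6 2 2 → sum 33
Total = 44 + 33 = 77.
Check digit = (10 − (77 mod 10)) mod 10 = 3.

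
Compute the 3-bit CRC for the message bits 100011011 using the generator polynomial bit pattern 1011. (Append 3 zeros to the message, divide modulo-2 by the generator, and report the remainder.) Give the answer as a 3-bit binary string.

111

Append 3 zeros: 100011011000. Divide by 1011 (XOR where the leading bit is 1):
  pos 0: 1000 XOR 1011 = 0011
  pos 2: 1111 XOR 1011 = 0100
  pos 3: 1000 XOR 1011 = 0011
  pos 5: 1111 XOR 1011 = 0100
  pos 6: 1000 XOR 1011 = 0011
  pos 8: 1100 XOR 1011 = 0111
Remainder (last 3 bits) = 111. This is the CRC / FCS.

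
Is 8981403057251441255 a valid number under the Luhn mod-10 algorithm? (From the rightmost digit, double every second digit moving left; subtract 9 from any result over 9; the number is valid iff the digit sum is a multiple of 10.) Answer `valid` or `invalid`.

From the right, keep odd positions and double even positions (subtract 9 from any doubled value over 9):
  doubled (positions 2,4,...): 1 2 8 1 5 0 0 2 9 → sum 28
  kept (positions 1,3,...): 5 2 4 1 2 5 3 4 8 8 → sum 42
Total = 70.
70 mod 10 = 0, so the number is valid.

valid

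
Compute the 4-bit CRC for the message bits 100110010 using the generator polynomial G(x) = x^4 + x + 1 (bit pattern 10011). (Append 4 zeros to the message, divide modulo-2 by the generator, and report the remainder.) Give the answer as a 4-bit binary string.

0110

Append 4 zeros: 1001100100000. Divide by 10011 (XOR where the leading bit is 1):
  pos 0: 10011 XOR 10011 = 00000
  pos 7: 10000 XOR 10011 = 00011
Remainder (last 4 bits) = 0110. This is the CRC / FCS.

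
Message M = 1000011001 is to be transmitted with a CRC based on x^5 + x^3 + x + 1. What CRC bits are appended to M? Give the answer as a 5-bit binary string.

01100

Append 5 zeros: 100001100100000. Divide by 101011 (XOR where the leading bit is 1):
  pos 0: 100001 XOR 101011 = 001010
  pos 2: 101010 XOR 101011 = 000001
  pos 7: 101000 XOR 101011 = 000011
Remainder (last 5 bits) = 01100. This is the CRC / FCS.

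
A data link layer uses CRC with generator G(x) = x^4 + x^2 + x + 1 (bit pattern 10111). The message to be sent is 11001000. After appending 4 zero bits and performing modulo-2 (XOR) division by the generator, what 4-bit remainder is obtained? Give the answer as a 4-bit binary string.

Append 4 zeros: 110010000000. Divide by 10111 (XOR where the leading bit is 1):
  pos 0: 11001 XOR 10111 = 01110
  pos 1: 11100 XOR 10111 = 01011
  pos 2: 10110 XOR 10111 = 00001
  pos 6: 10000 XOR 10111 = 00111
Remainder (last 4 bits) = 1110. This is the CRC / FCS.

1110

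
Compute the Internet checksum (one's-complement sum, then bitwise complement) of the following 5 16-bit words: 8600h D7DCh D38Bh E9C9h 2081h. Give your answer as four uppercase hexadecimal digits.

One's-complement addition (fold any carry out of bit 15 back into bit 0):
  0x8600 + 0xD7DC = 0x15DDC → wrap carry → 0x5DDD
  0x5DDD + 0xD38B = 0x13168 → wrap carry → 0x3169
  0x3169 + 0xE9C9 = 0x11B32 → wrap carry → 0x1B33
  0x1B33 + 0x2081 = 0x03BB4
One's-complement sum = 0x3BB4.
Checksum = ~0x3BB4 & 0xFFFF = 0xC44B.

C44B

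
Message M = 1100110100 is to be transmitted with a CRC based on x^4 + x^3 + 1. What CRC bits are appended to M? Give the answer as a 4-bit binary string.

Append 4 zeros: 11001101000000. Divide by 11001 (XOR where the leading bit is 1):
  pos 0: 11001 XOR 11001 = 00000
  pos 5: 10100 XOR 11001 = 01101
  pos 6: 11010 XOR 11001 = 00011
  pos 9: 11000 XOR 11001 = 00001
Remainder (last 4 bits) = 0001. This is the CRC / FCS.

0001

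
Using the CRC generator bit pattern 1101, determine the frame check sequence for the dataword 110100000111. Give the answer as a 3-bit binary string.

Append 3 zeros: 110100000111000. Divide by 1101 (XOR where the leading bit is 1):
  pos 0: 1101 XOR 1101 = 0000
  pos 9: 1110 XOR 1101 = 0011
  pos 11: 1100 XOR 1101 = 0001
Remainder (last 3 bits) = 001. This is the CRC / FCS.

001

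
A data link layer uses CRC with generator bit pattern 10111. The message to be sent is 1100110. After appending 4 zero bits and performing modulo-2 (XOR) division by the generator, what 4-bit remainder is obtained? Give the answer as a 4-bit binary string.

1001

Append 4 zeros: 11001100000. Divide by 10111 (XOR where the leading bit is 1):
  pos 0: 11001 XOR 10111 = 01110
  pos 1: 11101 XOR 10111 = 01010
  pos 2: 10100 XOR 10111 = 00011
  pos 5: 11000 XOR 10111 = 01111
  pos 6: 11110 XOR 10111 = 01001
Remainder (last 4 bits) = 1001. This is the CRC / FCS.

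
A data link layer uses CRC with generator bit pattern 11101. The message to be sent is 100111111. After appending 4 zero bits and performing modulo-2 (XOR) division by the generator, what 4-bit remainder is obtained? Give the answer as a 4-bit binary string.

0100

Append 4 zeros: 1001111110000. Divide by 11101 (XOR where the leading bit is 1):
  pos 0: 10011 XOR 11101 = 01110
  pos 1: 11101 XOR 11101 = 00000
  pos 6: 11100 XOR 11101 = 00001
Remainder (last 4 bits) = 0100. This is the CRC / FCS.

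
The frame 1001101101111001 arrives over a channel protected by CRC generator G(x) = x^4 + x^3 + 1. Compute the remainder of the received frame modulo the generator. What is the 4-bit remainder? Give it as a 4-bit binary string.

0000

Modulo-2 division of 1001101101111001 by 11001:
  pos 0: 10011 XOR 11001 = 01010
  pos 1: 10100 XOR 11001 = 01101
  pos 2: 11011 XOR 11001 = 00010
  pos 5: 10101 XOR 11001 = 01100
  pos 6: 11001 XOR 11001 = 00000
  pos 11: 11001 XOR 11001 = 00000
Remainder = 0000 (zero — the frame passes the CRC check).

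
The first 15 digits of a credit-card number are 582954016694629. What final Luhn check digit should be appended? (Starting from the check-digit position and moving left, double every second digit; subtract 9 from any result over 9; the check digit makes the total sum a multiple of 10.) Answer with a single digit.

6

Partial digits right→left: 9 2 6 4 9 6 6 1 0 4 5 9 2 8 5
Double every second digit counting from the check-digit position (so the 1st, 3rd, 5th, ... of the partial from the right).
  doubled (with −9 where >9): 9 3 9 3 0 1 4 1 → sum 30
  kept as-is: 2 4 6 1 4 9 8 → sum 34
Total = 30 + 34 = 64.
Check digit = (10 − (64 mod 10)) mod 10 = 6.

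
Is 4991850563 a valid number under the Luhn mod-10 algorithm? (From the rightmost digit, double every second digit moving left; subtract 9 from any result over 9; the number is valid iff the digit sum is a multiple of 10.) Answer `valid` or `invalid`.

From the right, keep odd positions and double even positions (subtract 9 from any doubled value over 9):
  doubled (positions 2,4,...): 3 0 7 9 8 → sum 27
  kept (positions 1,3,...): 3 5 5 1 9 → sum 23
Total = 50.
50 mod 10 = 0, so the number is valid.

valid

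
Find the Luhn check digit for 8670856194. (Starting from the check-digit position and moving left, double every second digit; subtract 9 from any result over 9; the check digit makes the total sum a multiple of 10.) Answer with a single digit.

Partial digits right→left: 4 9 1 6 5 8 0 7 6 8
Double every second digit counting from the check-digit position (so the 1st, 3rd, 5th, ... of the partial from the right).
  doubled (with −9 where >9): 8 2 1 0 3 → sum 14
  kept as-is: 9 6 8 7 8 → sum 38
Total = 14 + 38 = 52.
Check digit = (10 − (52 mod 10)) mod 10 = 8.

8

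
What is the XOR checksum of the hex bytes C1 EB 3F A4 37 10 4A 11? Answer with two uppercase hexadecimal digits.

CD

XOR the bytes together:
  start with 0xC1
  0xC1 ⊕ 0xEB = 0x2A
  0x2A ⊕ 0x3F = 0x15
  0x15 ⊕ 0xA4 = 0xB1
  0xB1 ⊕ 0x37 = 0x86
  0x86 ⊕ 0x10 = 0x96
  0x96 ⊕ 0x4A = 0xDC
  0xDC ⊕ 0x11 = 0xCD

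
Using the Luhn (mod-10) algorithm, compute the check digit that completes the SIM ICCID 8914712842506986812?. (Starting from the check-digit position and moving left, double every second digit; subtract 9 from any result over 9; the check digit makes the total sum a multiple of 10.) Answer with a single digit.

2

Partial digits right→left: 2 1 8 6 8 9 6 0 5 2 4 8 2 1 7 4 1 9 8
Double every second digit counting from the check-digit position (so the 1st, 3rd, 5th, ... of the partial from the right).
  doubled (with −9 where >9): 4 7 7 3 1 8 4 5 2 7 → sum 48
  kept as-is: 1 6 9 0 2 8 1 4 9 → sum 40
Total = 48 + 40 = 88.
Check digit = (10 − (88 mod 10)) mod 10 = 2.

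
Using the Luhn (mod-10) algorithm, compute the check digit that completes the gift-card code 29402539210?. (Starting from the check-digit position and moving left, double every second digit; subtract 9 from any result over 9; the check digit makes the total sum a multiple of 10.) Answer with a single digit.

0

Partial digits right→left: 0 1 2 9 3 5 2 0 4 9 2
Double every second digit counting from the check-digit position (so the 1st, 3rd, 5th, ... of the partial from the right).
  doubled (with −9 where >9): 0 4 6 4 8 4 → sum 26
  kept as-is: 1 9 5 0 9 → sum 24
Total = 26 + 24 = 50.
Check digit = (10 − (50 mod 10)) mod 10 = 0.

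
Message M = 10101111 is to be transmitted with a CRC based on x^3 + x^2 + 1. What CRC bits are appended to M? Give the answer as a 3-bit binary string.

Append 3 zeros: 10101111000. Divide by 1101 (XOR where the leading bit is 1):
  pos 0: 1010 XOR 1101 = 0111
  pos 1: 1111 XOR 1101 = 0010
  pos 3: 1011 XOR 1101 = 0110
  pos 4: 1101 XOR 1101 = 0000
Remainder (last 3 bits) = 000. This is the CRC / FCS.

000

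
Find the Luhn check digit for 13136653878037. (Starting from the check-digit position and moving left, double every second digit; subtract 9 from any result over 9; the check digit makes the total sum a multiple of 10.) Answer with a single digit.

7

Partial digits right→left: 7 3 0 8 7 8 3 5 6 6 3 1 3 1
Double every second digit counting from the check-digit position (so the 1st, 3rd, 5th, ... of the partial from the right).
  doubled (with −9 where >9): 5 0 5 6 3 6 6 → sum 31
  kept as-is: 3 8 8 5 6 1 1 → sum 32
Total = 31 + 32 = 63.
Check digit = (10 − (63 mod 10)) mod 10 = 7.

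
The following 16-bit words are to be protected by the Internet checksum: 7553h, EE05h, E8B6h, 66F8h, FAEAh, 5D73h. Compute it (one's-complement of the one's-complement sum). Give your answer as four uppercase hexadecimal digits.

F498

One's-complement addition (fold any carry out of bit 15 back into bit 0):
  0x7553 + 0xEE05 = 0x16358 → wrap carry → 0x6359
  0x6359 + 0xE8B6 = 0x14C0F → wrap carry → 0x4C10
  0x4C10 + 0x66F8 = 0x0B308
  0xB308 + 0xFAEA = 0x1ADF2 → wrap carry → 0xADF3
  0xADF3 + 0x5D73 = 0x10B66 → wrap carry → 0x0B67
One's-complement sum = 0x0B67.
Checksum = ~0x0B67 & 0xFFFF = 0xF498.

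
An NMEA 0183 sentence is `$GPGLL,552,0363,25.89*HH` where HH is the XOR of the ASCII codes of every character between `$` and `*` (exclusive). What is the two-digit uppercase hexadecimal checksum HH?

XOR the ASCII codes of the payload characters:
  'G' = 0x47 → acc = 0x47
  'P' = 0x50 → acc = 0x17
  'G' = 0x47 → acc = 0x50
  'L' = 0x4C → acc = 0x1C
  'L' = 0x4C → acc = 0x50
  ',' = 0x2C → acc = 0x7C
  '5' = 0x35 → acc = 0x49
  '5' = 0x35 → acc = 0x7C
  '2' = 0x32 → acc = 0x4E
  ',' = 0x2C → acc = 0x62
  '0' = 0x30 → acc = 0x52
  '3' = 0x33 → acc = 0x61
  '6' = 0x36 → acc = 0x57
  '3' = 0x33 → acc = 0x64
  ',' = 0x2C → acc = 0x48
  '2' = 0x32 → acc = 0x7A
  '5' = 0x35 → acc = 0x4F
  '.' = 0x2E → acc = 0x61
  '8' = 0x38 → acc = 0x59
  '9' = 0x39 → acc = 0x60
Checksum = 0x60.

60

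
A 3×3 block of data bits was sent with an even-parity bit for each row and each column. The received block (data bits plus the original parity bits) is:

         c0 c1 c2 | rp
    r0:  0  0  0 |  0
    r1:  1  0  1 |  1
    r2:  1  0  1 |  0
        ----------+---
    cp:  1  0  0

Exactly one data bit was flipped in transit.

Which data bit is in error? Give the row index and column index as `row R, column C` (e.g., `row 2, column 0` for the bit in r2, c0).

Recompute each row's even parity and compare to rp:
  r0: data parity 0, sent rp 0 → ok
  r1: data parity 0, sent rp 1 → mismatch
  r2: data parity 0, sent rp 0 → ok
Recompute each column's even parity and compare to cp:
  c0: data parity 0, sent cp 1 → mismatch
  c1: data parity 0, sent cp 0 → ok
  c2: data parity 0, sent cp 0 → ok
Exactly one row (r1) and one column (c0) fail → the flipped bit is at their intersection.

row 1, column 0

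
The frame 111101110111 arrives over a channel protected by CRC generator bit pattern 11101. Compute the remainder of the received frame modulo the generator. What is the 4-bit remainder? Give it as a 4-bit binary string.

0000

Modulo-2 division of 111101110111 by 11101:
  pos 0: 11110 XOR 11101 = 00011
  pos 3: 11111 XOR 11101 = 00010
  pos 6: 10011 XOR 11101 = 01110
  pos 7: 11101 XOR 11101 = 00000
Remainder = 0000 (zero — the frame passes the CRC check).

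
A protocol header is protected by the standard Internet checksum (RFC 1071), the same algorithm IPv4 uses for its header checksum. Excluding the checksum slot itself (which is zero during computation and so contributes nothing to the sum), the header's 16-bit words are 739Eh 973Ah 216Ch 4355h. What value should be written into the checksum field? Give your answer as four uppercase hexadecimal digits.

One's-complement addition (fold any carry out of bit 15 back into bit 0):
  0x739E + 0x973A = 0x10AD8 → wrap carry → 0x0AD9
  0x0AD9 + 0x216C = 0x02C45
  0x2C45 + 0x4355 = 0x06F9A
One's-complement sum = 0x6F9A.
Checksum = ~0x6F9A & 0xFFFF = 0x9065.

9065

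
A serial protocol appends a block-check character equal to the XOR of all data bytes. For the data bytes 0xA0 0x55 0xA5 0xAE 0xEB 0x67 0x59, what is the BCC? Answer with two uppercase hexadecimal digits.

XOR the bytes together:
  start with 0xA0
  0xA0 ⊕ 0x55 = 0xF5
  0xF5 ⊕ 0xA5 = 0x50
  0x50 ⊕ 0xAE = 0xFE
  0xFE ⊕ 0xEB = 0x15
  0x15 ⊕ 0x67 = 0x72
  0x72 ⊕ 0x59 = 0x2B

2B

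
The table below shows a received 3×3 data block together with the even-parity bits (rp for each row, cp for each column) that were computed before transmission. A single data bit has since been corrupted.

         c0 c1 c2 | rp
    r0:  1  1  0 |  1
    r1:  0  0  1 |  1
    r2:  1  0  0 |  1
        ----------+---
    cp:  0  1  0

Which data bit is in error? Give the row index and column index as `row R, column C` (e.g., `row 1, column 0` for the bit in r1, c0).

Recompute each row's even parity and compare to rp:
  r0: data parity 0, sent rp 1 → mismatch
  r1: data parity 1, sent rp 1 → ok
  r2: data parity 1, sent rp 1 → ok
Recompute each column's even parity and compare to cp:
  c0: data parity 0, sent cp 0 → ok
  c1: data parity 1, sent cp 1 → ok
  c2: data parity 1, sent cp 0 → mismatch
Exactly one row (r0) and one column (c2) fail → the flipped bit is at their intersection.

row 0, column 2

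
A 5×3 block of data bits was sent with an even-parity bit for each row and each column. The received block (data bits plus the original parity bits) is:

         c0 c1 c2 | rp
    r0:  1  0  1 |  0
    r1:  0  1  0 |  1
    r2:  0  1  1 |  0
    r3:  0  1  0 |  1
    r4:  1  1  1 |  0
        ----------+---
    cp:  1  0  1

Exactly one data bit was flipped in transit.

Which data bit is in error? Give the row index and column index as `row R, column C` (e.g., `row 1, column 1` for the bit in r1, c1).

row 4, column 0

Recompute each row's even parity and compare to rp:
  r0: data parity 0, sent rp 0 → ok
  r1: data parity 1, sent rp 1 → ok
  r2: data parity 0, sent rp 0 → ok
  r3: data parity 1, sent rp 1 → ok
  r4: data parity 1, sent rp 0 → mismatch
Recompute each column's even parity and compare to cp:
  c0: data parity 0, sent cp 1 → mismatch
  c1: data parity 0, sent cp 0 → ok
  c2: data parity 1, sent cp 1 → ok
Exactly one row (r4) and one column (c0) fail → the flipped bit is at their intersection.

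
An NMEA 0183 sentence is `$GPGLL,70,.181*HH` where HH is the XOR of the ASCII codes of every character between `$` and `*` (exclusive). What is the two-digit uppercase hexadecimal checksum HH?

XOR the ASCII codes of the payload characters:
  'G' = 0x47 → acc = 0x47
  'P' = 0x50 → acc = 0x17
  'G' = 0x47 → acc = 0x50
  'L' = 0x4C → acc = 0x1C
  'L' = 0x4C → acc = 0x50
  ',' = 0x2C → acc = 0x7C
  '7' = 0x37 → acc = 0x4B
  '0' = 0x30 → acc = 0x7B
  ',' = 0x2C → acc = 0x57
  '.' = 0x2E → acc = 0x79
  '1' = 0x31 → acc = 0x48
  '8' = 0x38 → acc = 0x70
  '1' = 0x31 → acc = 0x41
Checksum = 0x41.

41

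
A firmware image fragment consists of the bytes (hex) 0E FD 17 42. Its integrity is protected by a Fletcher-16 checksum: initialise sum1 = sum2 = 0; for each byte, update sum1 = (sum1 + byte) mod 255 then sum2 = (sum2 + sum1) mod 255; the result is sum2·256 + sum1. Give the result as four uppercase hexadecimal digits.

A265

Running sums (mod 255):
  after byte 0 (0E): sum1=14, sum2=14
  after byte 1 (FD): sum1=12, sum2=26
  after byte 2 (17): sum1=35, sum2=61
  after byte 3 (42): sum1=101, sum2=162
Checksum = sum2·256 + sum1 = 162·256 + 101 = 41573 = 0xA265.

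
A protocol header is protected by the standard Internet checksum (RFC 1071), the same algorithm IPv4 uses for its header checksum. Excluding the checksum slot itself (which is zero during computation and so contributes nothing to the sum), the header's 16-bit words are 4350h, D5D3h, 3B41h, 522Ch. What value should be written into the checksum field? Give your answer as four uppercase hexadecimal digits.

One's-complement addition (fold any carry out of bit 15 back into bit 0):
  0x4350 + 0xD5D3 = 0x11923 → wrap carry → 0x1924
  0x1924 + 0x3B41 = 0x05465
  0x5465 + 0x522C = 0x0A691
One's-complement sum = 0xA691.
Checksum = ~0xA691 & 0xFFFF = 0x596E.

596E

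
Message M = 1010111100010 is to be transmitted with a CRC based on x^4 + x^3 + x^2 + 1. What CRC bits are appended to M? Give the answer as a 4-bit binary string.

0100

Append 4 zeros: 10101111000100000. Divide by 11101 (XOR where the leading bit is 1):
  pos 0: 10101 XOR 11101 = 01000
  pos 1: 10001 XOR 11101 = 01100
  pos 2: 11001 XOR 11101 = 00100
  pos 4: 10010 XOR 11101 = 01111
  pos 5: 11110 XOR 11101 = 00011
  pos 8: 11010 XOR 11101 = 00111
  pos 10: 11100 XOR 11101 = 00001
Remainder (last 4 bits) = 0100. This is the CRC / FCS.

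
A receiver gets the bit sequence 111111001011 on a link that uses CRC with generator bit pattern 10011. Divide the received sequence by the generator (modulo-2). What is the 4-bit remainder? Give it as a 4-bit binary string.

Modulo-2 division of 111111001011 by 10011:
  pos 0: 11111 XOR 10011 = 01100
  pos 1: 11001 XOR 10011 = 01010
  pos 2: 10100 XOR 10011 = 00111
  pos 4: 11101 XOR 10011 = 01110
  pos 5: 11100 XOR 10011 = 01111
  pos 6: 11111 XOR 10011 = 01100
  pos 7: 11001 XOR 10011 = 01010
Remainder = 1010 (nonzero — an error is detected).

1010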